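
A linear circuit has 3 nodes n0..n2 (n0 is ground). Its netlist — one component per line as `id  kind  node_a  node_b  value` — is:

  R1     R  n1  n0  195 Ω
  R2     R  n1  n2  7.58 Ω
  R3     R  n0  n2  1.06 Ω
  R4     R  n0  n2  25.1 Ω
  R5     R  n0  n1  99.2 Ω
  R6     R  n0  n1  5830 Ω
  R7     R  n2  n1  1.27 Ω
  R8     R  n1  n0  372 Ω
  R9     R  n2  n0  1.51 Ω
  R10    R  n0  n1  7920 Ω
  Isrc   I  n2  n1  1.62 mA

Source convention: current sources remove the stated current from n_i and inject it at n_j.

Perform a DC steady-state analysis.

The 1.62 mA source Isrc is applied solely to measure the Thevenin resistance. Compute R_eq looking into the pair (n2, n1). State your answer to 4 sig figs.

R_eq = 1.067 Ω

MNA unknowns: 2 node voltages V₁..V_2
R1: Y=0.005128 on G[1,0]
R2: Y=0.1319 on G[1,2]
R3: Y=0.9434 on G[0,2]
R4: Y=0.03984 on G[0,2]
R5: Y=0.01008 on G[0,1]
R6: Y=0.0001715 on G[0,1]
R7: Y=0.7874 on G[2,1]
R8: Y=0.002688 on G[1,0]
R9: Y=0.6623 on G[2,0]
R10: Y=0.0001263 on G[0,1]
Isrc: z[2]−=0.00162, z[1]+=0.00162
solve → V1=0.001709, V2=-1.890e-05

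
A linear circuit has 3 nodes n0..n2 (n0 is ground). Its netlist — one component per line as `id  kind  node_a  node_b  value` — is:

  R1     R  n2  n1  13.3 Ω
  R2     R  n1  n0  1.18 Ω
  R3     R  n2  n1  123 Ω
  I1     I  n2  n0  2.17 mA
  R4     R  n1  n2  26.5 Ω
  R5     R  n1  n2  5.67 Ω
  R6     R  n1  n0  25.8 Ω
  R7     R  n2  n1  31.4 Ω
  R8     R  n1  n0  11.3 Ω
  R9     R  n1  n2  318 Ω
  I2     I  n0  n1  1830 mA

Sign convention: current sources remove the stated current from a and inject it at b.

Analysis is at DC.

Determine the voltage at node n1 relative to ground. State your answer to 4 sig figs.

Element admittances at DC:
  Y(R1) = 0.07519 S between n2,n1
  Y(R2) = 0.8475 S between n1,n0
  Y(R3) = 0.008130 S between n2,n1
  I1: injects 0.00217 A into n0 (from n2)
  Y(R4) = 0.03774 S between n1,n2
  Y(R5) = 0.1764 S between n1,n2
  Y(R6) = 0.03876 S between n1,n0
  Y(R7) = 0.03185 S between n2,n1
  Y(R8) = 0.08850 S between n1,n0
  Y(R9) = 0.003145 S between n1,n2
  I2: injects 1.83 A into n1 (from n0)
Assemble and solve the 2×2 MNA system:
  V(n1)=1.875  V(n2)=1.869

1.875 V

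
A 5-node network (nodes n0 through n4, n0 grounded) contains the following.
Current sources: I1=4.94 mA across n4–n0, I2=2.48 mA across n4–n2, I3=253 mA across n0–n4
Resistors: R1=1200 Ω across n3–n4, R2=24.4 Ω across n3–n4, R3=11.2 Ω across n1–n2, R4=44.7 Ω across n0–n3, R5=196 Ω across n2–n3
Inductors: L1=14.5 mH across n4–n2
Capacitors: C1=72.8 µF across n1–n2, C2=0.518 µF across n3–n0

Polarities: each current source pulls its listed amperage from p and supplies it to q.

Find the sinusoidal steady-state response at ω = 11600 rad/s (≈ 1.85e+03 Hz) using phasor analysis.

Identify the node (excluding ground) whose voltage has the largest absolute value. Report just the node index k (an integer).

Apply KCL at each of the 4 non-ground nodes and solve the resulting linear system.
Node n1: branches {C1, R3} → V_1 = 13.86-5.095j
Node n2: branches {L1, C1, R3, I2, R5} → V_2 = 13.86-5.095j
Node n3: branches {R1, R2, R4, C2, R5} → V_3 = 10.34-2.778j
Node n4: branches {I1, R1, L1, R2, I2, I3} → V_4 = 15.85-2.495j

4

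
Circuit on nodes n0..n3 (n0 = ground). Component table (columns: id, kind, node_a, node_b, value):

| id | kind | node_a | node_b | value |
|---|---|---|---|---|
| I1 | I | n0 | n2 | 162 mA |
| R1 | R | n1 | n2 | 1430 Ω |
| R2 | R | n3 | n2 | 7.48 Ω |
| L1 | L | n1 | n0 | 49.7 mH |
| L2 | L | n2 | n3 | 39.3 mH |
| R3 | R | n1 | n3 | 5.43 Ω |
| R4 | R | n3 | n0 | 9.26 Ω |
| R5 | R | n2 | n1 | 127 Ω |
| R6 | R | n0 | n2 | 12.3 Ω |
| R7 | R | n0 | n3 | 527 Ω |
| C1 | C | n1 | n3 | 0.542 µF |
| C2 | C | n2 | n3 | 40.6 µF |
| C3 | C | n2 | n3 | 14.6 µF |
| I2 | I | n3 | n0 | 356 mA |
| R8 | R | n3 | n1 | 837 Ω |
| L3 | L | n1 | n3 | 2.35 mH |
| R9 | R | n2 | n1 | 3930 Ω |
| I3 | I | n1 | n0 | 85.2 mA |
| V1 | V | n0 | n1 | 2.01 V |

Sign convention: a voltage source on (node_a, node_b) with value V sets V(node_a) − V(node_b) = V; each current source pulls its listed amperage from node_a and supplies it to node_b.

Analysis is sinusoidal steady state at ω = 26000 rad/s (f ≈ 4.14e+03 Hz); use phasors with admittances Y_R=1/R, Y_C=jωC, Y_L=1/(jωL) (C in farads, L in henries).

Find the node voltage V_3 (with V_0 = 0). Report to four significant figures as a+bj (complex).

MNA unknowns: 3 node voltages V₁..V_3 plus 1 source current (V1)
I1: z[0]−=0.162, z[2]+=0.162
R1: Y=0.0006993+0.000j on G[1,2]
R2: Y=0.1337+0.000j on G[3,2]
L1: Y=0.000-0.0007739j on G[1,0]
L2: Y=0.000-0.0009787j on G[2,3]
R3: Y=0.1842+0.000j on G[1,3]
R4: Y=0.1080+0.000j on G[3,0]
R5: Y=0.007874+0.000j on G[2,1]
R6: Y=0.08130+0.000j on G[0,2]
R7: Y=0.001898+0.000j on G[0,3]
C1: Y=0.000+0.01409j on G[1,3]
C2: Y=0.000+1.056j on G[2,3]
C3: Y=0.000+0.3796j on G[2,3]
I2: z[3]−=0.356, z[0]+=0.356
R8: Y=0.001195+0.000j on G[3,1]
L3: Y=0.000-0.01637j on G[1,3]
R9: Y=0.0002545+0.000j on G[2,1]
I3: z[1]−=0.0852, z[0]+=0.0852
V1: row V0−V1=2.01, i_V1 at 0,1
solve → V1=-2.010+0.000j, V2=-1.496-0.1443j, V3=-1.523+0.04780j
aux → i_V1=-0.009752-0.004922j

-1.523+0.04780j V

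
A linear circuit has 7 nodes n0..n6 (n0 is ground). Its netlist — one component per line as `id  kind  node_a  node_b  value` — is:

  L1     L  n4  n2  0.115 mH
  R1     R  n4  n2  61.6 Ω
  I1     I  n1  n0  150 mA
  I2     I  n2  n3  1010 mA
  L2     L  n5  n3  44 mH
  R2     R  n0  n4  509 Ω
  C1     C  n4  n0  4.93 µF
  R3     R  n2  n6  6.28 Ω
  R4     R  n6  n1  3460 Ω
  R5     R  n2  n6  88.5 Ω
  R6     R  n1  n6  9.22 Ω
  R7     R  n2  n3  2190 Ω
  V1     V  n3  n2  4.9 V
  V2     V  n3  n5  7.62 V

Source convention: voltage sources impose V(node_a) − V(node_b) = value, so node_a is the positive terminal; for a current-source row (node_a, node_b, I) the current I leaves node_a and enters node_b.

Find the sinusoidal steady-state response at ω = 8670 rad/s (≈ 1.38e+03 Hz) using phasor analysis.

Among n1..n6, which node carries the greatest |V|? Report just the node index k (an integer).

3

Element admittances at ω=8670 rad/s:
  Y(L1) = 0.000-1.003j S between n4,n2
  Y(R1) = 0.01623+0.000j S between n4,n2
  I1: injects 0.15 A into n0 (from n1)
  I2: injects 1.01 A into n3 (from n2)
  Y(L2) = 0.000-0.002621j S between n5,n3
  Y(R2) = 0.001965+0.000j S between n0,n4
  Y(C1) = 0.000+0.04274j S between n4,n0
  Y(R3) = 0.1592+0.000j S between n2,n6
  Y(R4) = 0.0002890+0.000j S between n6,n1
  Y(R5) = 0.01130+0.000j S between n2,n6
  Y(R6) = 0.1085+0.000j S between n1,n6
  Y(R7) = 0.0004566+0.000j S between n2,n3
  V1: constraint V(n3)−V(n2) = 4.9
  V2: constraint V(n3)−V(n5) = 7.62
Assemble and solve the 8×8 MNA system:
  V(n1)=-2.422+3.352j  V(n2)=-0.1634+3.352j  V(n3)=4.737+3.352j  V(n4)=-0.1610+3.502j  V(n5)=-2.883+3.352j  V(n6)=-1.043+3.352j
  i(V1)=1.008+0.000j  i(V2)=0.000+0.01997j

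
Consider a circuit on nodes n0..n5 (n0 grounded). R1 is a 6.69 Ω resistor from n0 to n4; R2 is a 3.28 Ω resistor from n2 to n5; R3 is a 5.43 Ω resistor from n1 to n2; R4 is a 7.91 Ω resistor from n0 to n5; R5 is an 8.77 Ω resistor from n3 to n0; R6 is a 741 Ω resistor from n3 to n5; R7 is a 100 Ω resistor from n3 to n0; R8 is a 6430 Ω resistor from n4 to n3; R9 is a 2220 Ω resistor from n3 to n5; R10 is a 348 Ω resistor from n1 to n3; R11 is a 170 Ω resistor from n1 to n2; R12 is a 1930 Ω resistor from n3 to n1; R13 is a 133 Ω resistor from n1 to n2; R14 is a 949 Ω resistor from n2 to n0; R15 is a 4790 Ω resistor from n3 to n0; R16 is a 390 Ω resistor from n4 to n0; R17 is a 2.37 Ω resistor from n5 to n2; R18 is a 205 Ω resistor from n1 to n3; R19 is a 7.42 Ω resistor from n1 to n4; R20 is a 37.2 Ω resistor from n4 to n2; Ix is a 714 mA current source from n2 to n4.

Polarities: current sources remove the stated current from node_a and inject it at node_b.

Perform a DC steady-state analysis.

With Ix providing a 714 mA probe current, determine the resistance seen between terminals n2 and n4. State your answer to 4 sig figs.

Apply KCL at each of the 5 non-ground nodes and solve the resulting linear system.
Node n1: branches {R3, R10, R11, R12, R13, R18, R19} → V_1 = -0.6948
Node n2: branches {R2, R3, R11, R13, R14, R17, R20, Ix} → V_2 = -2.403
Node n3: branches {R5, R6, R7, R8, R9, R10, R12, R15, R18} → V_3 = -0.06803
Node n4: branches {R1, R8, R16, R19, R20, Ix} → V_4 = 1.771
Node n5: branches {R2, R4, R6, R9, R17} → V_5 = -2.043

R_eq = 5.846 Ω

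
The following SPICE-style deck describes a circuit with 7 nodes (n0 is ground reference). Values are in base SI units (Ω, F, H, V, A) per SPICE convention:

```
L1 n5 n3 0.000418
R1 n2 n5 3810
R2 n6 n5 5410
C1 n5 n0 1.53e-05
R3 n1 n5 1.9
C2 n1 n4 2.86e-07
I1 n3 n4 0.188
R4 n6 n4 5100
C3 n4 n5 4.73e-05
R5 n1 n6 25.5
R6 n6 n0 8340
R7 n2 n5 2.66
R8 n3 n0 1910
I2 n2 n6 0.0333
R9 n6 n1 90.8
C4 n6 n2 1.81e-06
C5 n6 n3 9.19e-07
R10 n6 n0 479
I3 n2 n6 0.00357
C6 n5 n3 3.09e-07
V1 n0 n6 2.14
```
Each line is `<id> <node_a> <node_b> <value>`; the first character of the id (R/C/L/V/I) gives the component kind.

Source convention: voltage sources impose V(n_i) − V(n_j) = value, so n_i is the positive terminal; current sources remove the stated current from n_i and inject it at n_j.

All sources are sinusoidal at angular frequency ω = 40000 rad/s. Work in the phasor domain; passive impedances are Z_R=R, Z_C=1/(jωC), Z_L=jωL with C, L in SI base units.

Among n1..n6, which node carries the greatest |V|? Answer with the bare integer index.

Element admittances at ω=40000 rad/s:
  Y(L1) = 0.000-0.05981j S between n5,n3
  Y(R1) = 0.0002625+0.000j S between n2,n5
  Y(R2) = 0.0001848+0.000j S between n6,n5
  Y(C1) = 0.000+0.6120j S between n5,n0
  Y(R3) = 0.5263+0.000j S between n1,n5
  Y(C2) = 0.000+0.01144j S between n1,n4
  I1: injects 0.188 A into n4 (from n3)
  Y(R4) = 0.0001961+0.000j S between n6,n4
  Y(C3) = 0.000+1.892j S between n4,n5
  Y(R5) = 0.03922+0.000j S between n1,n6
  Y(R6) = 0.0001199+0.000j S between n6,n0
  Y(R7) = 0.3759+0.000j S between n2,n5
  Y(R8) = 0.0005236+0.000j S between n3,n0
  I2: injects 0.0333 A into n6 (from n2)
  Y(R9) = 0.01101+0.000j S between n6,n1
  Y(C4) = 0.000+0.07240j S between n6,n2
  Y(C5) = 0.000+0.03676j S between n6,n3
  Y(R10) = 0.002088+0.000j S between n6,n0
  I3: injects 0.00357 A into n6 (from n2)
  Y(C6) = 0.000+0.01236j S between n5,n3
  V1: constraint V(n0)−V(n6) = 2.14
Assemble and solve the 7×7 MNA system:
  V(n1)=-0.7428+0.8482j  V(n2)=-0.5872+0.6274j  V(n3)=3.983-13.67j  V(n4)=-0.6108+0.8272j  V(n5)=-0.6099+0.9263j  V(n6)=-2.140+0.000j
  i(V1)=-0.5695-0.3804j

3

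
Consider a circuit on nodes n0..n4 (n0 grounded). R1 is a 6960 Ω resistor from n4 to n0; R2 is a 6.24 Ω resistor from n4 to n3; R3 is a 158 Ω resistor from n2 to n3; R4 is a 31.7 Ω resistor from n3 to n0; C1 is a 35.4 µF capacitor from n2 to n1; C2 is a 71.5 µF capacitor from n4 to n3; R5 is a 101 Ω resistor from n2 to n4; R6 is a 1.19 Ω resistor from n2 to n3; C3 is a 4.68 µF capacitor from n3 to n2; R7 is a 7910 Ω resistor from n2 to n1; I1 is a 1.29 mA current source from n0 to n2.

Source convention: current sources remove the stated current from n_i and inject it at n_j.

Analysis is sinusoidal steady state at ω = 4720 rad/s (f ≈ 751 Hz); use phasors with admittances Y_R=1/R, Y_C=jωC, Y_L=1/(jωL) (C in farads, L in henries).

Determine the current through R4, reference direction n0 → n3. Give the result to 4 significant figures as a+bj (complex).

Apply KCL at each of the 4 non-ground nodes and solve the resulting linear system.
Node n1: branches {C1, R7} → V_1 = 0.04221-3.897e-05j
Node n2: branches {R3, C1, R5, R6, C3, R7, I1} → V_2 = 0.04221-3.897e-05j
Node n3: branches {R2, R3, R4, C2, R6, C3} → V_3 = 0.04071+9.903e-08j
Node n4: branches {R1, R2, C2, R5} → V_4 = 0.04072-2.174e-05j

-0.001284-3.124e-09j A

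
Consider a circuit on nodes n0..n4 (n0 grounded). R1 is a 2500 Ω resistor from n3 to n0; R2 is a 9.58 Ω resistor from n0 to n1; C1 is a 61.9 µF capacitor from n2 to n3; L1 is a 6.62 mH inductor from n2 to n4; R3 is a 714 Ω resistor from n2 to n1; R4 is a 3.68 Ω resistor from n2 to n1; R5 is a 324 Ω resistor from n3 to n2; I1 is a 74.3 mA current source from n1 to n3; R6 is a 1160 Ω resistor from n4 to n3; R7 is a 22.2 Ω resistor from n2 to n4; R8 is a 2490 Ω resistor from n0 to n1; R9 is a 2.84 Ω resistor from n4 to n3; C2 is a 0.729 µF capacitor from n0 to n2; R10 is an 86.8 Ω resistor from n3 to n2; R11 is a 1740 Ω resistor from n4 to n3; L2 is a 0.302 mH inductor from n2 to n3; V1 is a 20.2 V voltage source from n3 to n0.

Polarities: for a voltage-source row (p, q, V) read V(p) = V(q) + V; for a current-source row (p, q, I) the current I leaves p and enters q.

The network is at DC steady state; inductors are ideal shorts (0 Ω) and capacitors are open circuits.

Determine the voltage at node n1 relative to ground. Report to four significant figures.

14.40 V

MNA unknowns: 4 node voltages V₁..V_4 plus 3 source currents (L1, L2, V1)
R1: Y=0.0004000 on G[3,0]
R2: Y=0.1044 on G[0,1]
C1: Y=0.000 on G[2,3]
L1: row V2−V4=0, i_L1 at 2,4
R3: Y=0.001401 on G[2,1]
R4: Y=0.2717 on G[2,1]
R5: Y=0.003086 on G[3,2]
I1: z[1]−=0.0743, z[3]+=0.0743
R6: Y=0.0008621 on G[4,3]
R7: Y=0.04505 on G[2,4]
R8: Y=0.0004016 on G[0,1]
R9: Y=0.3521 on G[4,3]
C2: Y=0.000 on G[0,2]
R10: Y=0.01152 on G[3,2]
R11: Y=0.0005747 on G[4,3]
L2: row V2−V3=0, i_L2 at 2,3
V1: row V3−V0=20.2, i_V1 at 3,0
solve → V1=14.40, V2=20.20, V3=20.20, V4=20.20
aux → i_L1=0.000, i_L2=-1.583, i_V1=-1.517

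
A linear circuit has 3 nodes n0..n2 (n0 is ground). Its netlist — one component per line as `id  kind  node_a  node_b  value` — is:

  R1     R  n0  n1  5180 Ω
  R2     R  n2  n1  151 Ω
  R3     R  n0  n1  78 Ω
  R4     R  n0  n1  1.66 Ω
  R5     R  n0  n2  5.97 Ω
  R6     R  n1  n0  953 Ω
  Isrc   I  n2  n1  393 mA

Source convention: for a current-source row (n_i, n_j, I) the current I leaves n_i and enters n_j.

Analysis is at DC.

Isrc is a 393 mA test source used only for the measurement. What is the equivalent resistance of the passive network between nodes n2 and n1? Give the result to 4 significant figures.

MNA unknowns: 2 node voltages V₁..V_2
R1: Y=0.0001931 on G[0,1]
R2: Y=0.006623 on G[2,1]
R3: Y=0.01282 on G[0,1]
R4: Y=0.6024 on G[0,1]
R5: Y=0.1675 on G[0,2]
R6: Y=0.001049 on G[1,0]
Isrc: z[2]−=0.393, z[1]+=0.393
solve → V1=0.6070, V2=-2.234

R_eq = 7.229 Ω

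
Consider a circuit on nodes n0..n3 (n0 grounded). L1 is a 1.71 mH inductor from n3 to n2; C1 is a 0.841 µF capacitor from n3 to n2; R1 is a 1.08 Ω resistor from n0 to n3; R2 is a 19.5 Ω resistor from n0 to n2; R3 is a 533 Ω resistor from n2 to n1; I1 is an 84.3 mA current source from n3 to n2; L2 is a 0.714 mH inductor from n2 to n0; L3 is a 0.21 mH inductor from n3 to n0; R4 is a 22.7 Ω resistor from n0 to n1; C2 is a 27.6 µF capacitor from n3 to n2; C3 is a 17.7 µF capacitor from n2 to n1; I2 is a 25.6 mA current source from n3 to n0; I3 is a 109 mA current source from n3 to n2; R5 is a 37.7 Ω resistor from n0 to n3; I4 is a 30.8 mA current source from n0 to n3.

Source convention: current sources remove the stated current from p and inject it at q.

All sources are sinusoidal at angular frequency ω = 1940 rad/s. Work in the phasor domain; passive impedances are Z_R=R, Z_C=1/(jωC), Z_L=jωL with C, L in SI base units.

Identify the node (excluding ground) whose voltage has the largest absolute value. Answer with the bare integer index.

2

Apply KCL at each of the 3 non-ground nodes and solve the resulting linear system.
Node n1: branches {R3, R4, C3} → V_1 = -0.08416+0.07798j
Node n2: branches {L1, C1, R2, R3, I1, L2, C2, C3, I3} → V_2 = 0.009703+0.1911j
Node n3: branches {L1, C1, R1, I1, L3, C2, I2, I3, R5, I4} → V_3 = -0.01559-0.04672j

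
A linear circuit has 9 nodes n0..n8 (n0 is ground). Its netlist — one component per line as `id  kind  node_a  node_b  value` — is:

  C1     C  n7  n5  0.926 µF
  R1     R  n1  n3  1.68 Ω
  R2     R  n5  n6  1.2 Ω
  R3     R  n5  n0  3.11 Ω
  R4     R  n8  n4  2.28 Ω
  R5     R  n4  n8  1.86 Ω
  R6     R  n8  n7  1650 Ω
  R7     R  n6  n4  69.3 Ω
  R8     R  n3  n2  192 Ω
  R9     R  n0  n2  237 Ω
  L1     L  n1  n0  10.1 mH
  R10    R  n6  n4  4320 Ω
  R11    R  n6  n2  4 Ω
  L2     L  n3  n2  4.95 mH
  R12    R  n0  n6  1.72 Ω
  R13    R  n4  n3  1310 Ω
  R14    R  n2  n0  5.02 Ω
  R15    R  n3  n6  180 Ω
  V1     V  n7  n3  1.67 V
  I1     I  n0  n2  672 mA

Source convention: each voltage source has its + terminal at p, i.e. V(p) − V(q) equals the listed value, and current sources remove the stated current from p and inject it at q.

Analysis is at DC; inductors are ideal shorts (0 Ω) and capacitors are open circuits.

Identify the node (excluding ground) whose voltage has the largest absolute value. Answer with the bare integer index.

MNA unknowns: 8 node voltages V₁..V_8 plus 3 source currents (L1, L2, V1)
C1: Y=0.000 on G[7,5]
R1: Y=0.5952 on G[1,3]
R2: Y=0.8333 on G[5,6]
R3: Y=0.3215 on G[5,0]
R4: Y=0.4386 on G[8,4]
R5: Y=0.5376 on G[4,8]
R6: Y=0.0006061 on G[8,7]
R7: Y=0.01443 on G[6,4]
R8: Y=0.005208 on G[3,2]
R9: Y=0.004219 on G[0,2]
L1: row V1−V0=0, i_L1 at 1,0
R10: Y=0.0002315 on G[6,4]
R11: Y=0.2500 on G[6,2]
L2: row V3−V2=0, i_L2 at 3,2
R12: Y=0.5814 on G[0,6]
R13: Y=0.0007634 on G[4,3]
R14: Y=0.1992 on G[2,0]
R15: Y=0.005556 on G[3,6]
V1: row V7−V3=1.67, i_V1 at 7,3
I1: z[0]−=0.672, z[2]+=0.672
solve → V1=0.000, V2=0.6755, V3=0.6755, V4=0.2698, V5=0.1176, V6=0.1629, V7=2.345, V8=0.2711
aux → i_L1=0.4021, i_L2=-0.4065, i_V1=-0.001257

7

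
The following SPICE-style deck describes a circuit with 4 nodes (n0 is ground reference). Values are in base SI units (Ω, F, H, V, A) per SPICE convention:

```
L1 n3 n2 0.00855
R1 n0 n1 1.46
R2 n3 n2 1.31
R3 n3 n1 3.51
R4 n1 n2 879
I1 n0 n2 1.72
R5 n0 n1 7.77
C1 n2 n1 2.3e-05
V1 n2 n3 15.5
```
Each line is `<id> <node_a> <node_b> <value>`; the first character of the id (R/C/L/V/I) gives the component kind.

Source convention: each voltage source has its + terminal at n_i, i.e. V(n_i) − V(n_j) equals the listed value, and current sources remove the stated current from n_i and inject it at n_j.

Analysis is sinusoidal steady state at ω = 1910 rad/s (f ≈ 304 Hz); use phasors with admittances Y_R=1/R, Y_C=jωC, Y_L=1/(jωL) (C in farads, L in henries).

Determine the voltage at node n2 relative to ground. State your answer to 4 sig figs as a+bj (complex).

MNA unknowns: 3 node voltages V₁..V_3 plus 1 source current (V1)
L1: Y=0.000-0.06124j on G[3,2]
R1: Y=0.6849+0.000j on G[0,1]
R2: Y=0.7634+0.000j on G[3,2]
R3: Y=0.2849+0.000j on G[3,1]
R4: Y=0.001138+0.000j on G[1,2]
I1: z[0]−=1.72, z[2]+=1.72
R5: Y=0.1287+0.000j on G[0,1]
C1: Y=0.000+0.04393j on G[2,1]
V1: row V2−V3=15.5, i_V1 at 2,3
solve → V1=2.114+0.000j, V2=23.07-3.219j, V3=7.571-3.219j
aux → i_V1=-10.28+0.03216j

23.07-3.219j V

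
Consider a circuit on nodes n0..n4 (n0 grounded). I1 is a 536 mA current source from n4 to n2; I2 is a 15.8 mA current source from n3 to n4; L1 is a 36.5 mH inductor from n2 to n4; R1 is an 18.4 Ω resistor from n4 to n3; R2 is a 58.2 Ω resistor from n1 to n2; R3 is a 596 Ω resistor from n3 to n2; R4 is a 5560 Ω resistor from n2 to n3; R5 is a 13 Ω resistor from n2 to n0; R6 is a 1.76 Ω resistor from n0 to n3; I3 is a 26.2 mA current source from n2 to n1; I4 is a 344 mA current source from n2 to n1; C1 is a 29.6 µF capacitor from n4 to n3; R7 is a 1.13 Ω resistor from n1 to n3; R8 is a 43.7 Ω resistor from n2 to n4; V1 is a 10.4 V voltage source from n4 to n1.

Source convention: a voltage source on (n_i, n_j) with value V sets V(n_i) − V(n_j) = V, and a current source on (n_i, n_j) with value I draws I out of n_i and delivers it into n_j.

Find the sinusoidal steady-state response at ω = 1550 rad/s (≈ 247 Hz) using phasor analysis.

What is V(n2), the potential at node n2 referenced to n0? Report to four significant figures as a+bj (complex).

MNA unknowns: 4 node voltages V₁..V_4 plus 1 source current (V1)
I1: z[4]−=0.536, z[2]+=0.536
I2: z[3]−=0.0158, z[4]+=0.0158
L1: Y=0.000-0.01768j on G[2,4]
R1: Y=0.05435+0.000j on G[4,3]
R2: Y=0.01718+0.000j on G[1,2]
R3: Y=0.001678+0.000j on G[3,2]
R4: Y=0.0001799+0.000j on G[2,3]
R5: Y=0.07692+0.000j on G[2,0]
R6: Y=0.5682+0.000j on G[0,3]
I3: z[2]−=0.0262, z[1]+=0.0262
I4: z[2]−=0.344, z[1]+=0.344
C1: Y=0.000+0.04588j on G[4,3]
R7: Y=0.8850+0.000j on G[1,3]
R8: Y=0.02288+0.000j on G[2,4]
V1: row V4−V1=10.4, i_V1 at 4,1
solve → V1=-1.277-0.2502j, V2=3.069-0.9825j, V3=-0.4155+0.1330j, V4=9.123-0.2502j
aux → i_V1=-1.208-0.3265j

3.069-0.9825j V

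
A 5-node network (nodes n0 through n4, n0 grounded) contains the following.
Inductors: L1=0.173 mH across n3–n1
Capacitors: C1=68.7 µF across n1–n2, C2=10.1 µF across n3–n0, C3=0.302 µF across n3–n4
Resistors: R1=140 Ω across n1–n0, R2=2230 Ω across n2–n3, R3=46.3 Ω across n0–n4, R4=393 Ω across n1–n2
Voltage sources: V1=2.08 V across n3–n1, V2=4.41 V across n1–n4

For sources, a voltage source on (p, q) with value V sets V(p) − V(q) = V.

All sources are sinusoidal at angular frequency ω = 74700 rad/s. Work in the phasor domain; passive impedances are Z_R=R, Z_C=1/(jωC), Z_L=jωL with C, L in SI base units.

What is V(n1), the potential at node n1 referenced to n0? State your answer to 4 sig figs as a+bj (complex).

-2.072-0.2052j V

Apply KCL at each of the 4 non-ground nodes and solve the resulting linear system.
Node n1: branches {L1, C1, R1, R4, V1, V2} → V_1 = -2.072-0.2052j
Node n2: branches {C1, R2, R4} → V_2 = -2.072-0.2054j
Node n3: branches {L1, C2, R2, C3, V1} → V_3 = 0.007816-0.2052j
Node n4: branches {R3, C3, V2} → V_4 = -6.482-0.2052j
Source currents: i(V1)=-0.1557+0.008644j, i(V2)=-0.1400-0.1508j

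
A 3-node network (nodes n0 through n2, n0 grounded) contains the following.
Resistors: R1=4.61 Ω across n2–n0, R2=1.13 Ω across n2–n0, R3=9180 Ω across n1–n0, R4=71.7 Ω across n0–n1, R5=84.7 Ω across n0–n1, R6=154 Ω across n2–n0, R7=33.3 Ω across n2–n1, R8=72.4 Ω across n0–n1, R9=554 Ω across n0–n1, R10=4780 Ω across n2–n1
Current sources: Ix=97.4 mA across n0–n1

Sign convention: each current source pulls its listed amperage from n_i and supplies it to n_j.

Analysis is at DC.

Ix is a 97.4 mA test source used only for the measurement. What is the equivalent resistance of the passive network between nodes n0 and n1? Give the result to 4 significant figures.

Element admittances at DC:
  Y(R1) = 0.2169 S between n2,n0
  Y(R2) = 0.8850 S between n2,n0
  Y(R3) = 0.0001089 S between n1,n0
  Y(R4) = 0.01395 S between n0,n1
  Y(R5) = 0.01181 S between n0,n1
  Y(R6) = 0.006494 S between n2,n0
  Y(R7) = 0.03003 S between n2,n1
  Y(R8) = 0.01381 S between n0,n1
  Y(R9) = 0.001805 S between n0,n1
  Y(R10) = 0.0002092 S between n2,n1
  Ix: injects 0.0974 A into n1 (from n0)
Assemble and solve the 2×2 MNA system:
  V(n1)=1.373  V(n2)=0.03648

R_eq = 14.10 Ω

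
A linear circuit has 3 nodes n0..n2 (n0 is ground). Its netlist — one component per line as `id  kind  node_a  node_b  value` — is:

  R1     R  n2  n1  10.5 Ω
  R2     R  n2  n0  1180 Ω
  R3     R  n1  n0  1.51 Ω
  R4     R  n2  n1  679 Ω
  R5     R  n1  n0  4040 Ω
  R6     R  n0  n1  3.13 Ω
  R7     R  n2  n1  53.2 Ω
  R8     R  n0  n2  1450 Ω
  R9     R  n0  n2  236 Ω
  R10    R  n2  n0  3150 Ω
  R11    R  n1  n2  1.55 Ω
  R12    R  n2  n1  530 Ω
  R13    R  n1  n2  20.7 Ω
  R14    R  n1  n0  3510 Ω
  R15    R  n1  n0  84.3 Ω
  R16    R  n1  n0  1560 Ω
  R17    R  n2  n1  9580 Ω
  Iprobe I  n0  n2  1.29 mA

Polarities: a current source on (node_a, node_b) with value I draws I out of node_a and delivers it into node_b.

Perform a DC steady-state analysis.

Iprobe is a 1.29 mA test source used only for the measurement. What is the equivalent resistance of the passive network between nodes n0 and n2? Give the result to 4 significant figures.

R_eq = 2.208 Ω

MNA unknowns: 2 node voltages V₁..V_2
R1: Y=0.09524 on G[2,1]
R2: Y=0.0008475 on G[2,0]
R3: Y=0.6623 on G[1,0]
R4: Y=0.001473 on G[2,1]
R5: Y=0.0002475 on G[1,0]
R6: Y=0.3195 on G[0,1]
R7: Y=0.01880 on G[2,1]
R8: Y=0.0006897 on G[0,2]
R9: Y=0.004237 on G[0,2]
R10: Y=0.0003175 on G[2,0]
R11: Y=0.6452 on G[1,2]
R12: Y=0.001887 on G[2,1]
R13: Y=0.04831 on G[1,2]
R14: Y=0.0002849 on G[1,0]
R15: Y=0.01186 on G[1,0]
R16: Y=0.0006410 on G[1,0]
R17: Y=0.0001044 on G[2,1]
Iprobe: z[0]−=0.00129, z[2]+=0.00129
solve → V1=0.001279, V2=0.002849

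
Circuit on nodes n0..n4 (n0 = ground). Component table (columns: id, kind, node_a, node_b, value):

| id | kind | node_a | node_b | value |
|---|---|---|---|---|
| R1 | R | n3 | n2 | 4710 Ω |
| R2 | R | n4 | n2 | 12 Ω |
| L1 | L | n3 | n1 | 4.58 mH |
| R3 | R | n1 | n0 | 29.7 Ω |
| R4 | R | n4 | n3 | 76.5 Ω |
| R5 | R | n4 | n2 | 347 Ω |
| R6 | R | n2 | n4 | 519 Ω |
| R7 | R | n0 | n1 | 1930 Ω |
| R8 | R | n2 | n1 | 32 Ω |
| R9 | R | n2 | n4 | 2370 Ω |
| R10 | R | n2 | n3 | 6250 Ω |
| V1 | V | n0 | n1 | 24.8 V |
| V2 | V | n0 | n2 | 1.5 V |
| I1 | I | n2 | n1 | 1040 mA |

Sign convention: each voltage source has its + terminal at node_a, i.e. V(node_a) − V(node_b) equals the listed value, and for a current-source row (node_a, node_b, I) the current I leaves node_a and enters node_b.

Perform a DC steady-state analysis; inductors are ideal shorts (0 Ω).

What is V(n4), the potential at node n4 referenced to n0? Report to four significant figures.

-4.497 V

MNA unknowns: 4 node voltages V₁..V_4 plus 3 source currents (L1, V1, V2)
R1: Y=0.0002123 on G[3,2]
R2: Y=0.08333 on G[4,2]
L1: row V3−V1=0, i_L1 at 3,1
R3: Y=0.03367 on G[1,0]
R4: Y=0.01307 on G[4,3]
R5: Y=0.002882 on G[4,2]
R6: Y=0.001927 on G[2,4]
R7: Y=0.0005181 on G[0,1]
R8: Y=0.03125 on G[2,1]
R9: Y=0.0004219 on G[2,4]
R10: Y=0.0001600 on G[2,3]
V1: row V0−V1=24.8, i_V1 at 0,1
V2: row V0−V2=1.5, i_V2 at 0,2
I1: z[2]−=1.04, z[1]+=1.04
solve → V1=-24.80, V2=-1.500, V3=-24.80, V4=-4.497
aux → i_L1=0.2741, i_V1=-2.890, i_V2=2.042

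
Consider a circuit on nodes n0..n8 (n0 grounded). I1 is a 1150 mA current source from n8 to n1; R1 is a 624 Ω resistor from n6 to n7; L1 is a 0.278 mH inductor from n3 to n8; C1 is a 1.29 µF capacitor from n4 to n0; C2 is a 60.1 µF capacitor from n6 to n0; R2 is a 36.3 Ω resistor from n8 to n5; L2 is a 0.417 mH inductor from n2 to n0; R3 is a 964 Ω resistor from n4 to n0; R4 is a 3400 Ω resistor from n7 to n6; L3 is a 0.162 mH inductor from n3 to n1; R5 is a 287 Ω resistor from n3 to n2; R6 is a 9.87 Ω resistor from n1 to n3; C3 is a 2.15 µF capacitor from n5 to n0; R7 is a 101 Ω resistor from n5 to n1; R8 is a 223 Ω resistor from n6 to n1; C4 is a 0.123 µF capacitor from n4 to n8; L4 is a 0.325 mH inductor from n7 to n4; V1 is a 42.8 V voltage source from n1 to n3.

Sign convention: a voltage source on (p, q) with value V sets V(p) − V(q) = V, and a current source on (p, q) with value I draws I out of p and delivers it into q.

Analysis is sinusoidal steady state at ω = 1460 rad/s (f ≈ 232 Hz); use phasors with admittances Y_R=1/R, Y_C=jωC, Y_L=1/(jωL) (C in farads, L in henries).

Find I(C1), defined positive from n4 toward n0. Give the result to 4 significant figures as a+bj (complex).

Element admittances at ω=1460 rad/s:
  I1: injects 1.15 A into n1 (from n8)
  Y(R1) = 0.001603+0.000j S between n6,n7
  Y(L1) = 0.000-2.464j S between n3,n8
  Y(C1) = 0.000+0.001883j S between n4,n0
  Y(C2) = 0.000+0.08775j S between n6,n0
  Y(R2) = 0.02755+0.000j S between n8,n5
  Y(L2) = 0.000-1.643j S between n2,n0
  Y(R3) = 0.001037+0.000j S between n4,n0
  Y(R4) = 0.0002941+0.000j S between n7,n6
  Y(L3) = 0.000-4.228j S between n3,n1
  Y(R5) = 0.003484+0.000j S between n3,n2
  Y(R6) = 0.1013+0.000j S between n1,n3
  Y(C3) = 0.000+0.003139j S between n5,n0
  Y(R7) = 0.009901+0.000j S between n5,n1
  Y(R8) = 0.004484+0.000j S between n6,n1
  Y(C4) = 0.000+0.0001796j S between n4,n8
  Y(L4) = 0.000-2.107j S between n7,n4
  V1: constraint V(n1)−V(n3) = 42.8
Assemble and solve the 9×9 MNA system:
  V(n1)=20.76+3.955j  V(n2)=-0.008488-0.04673j  V(n3)=-22.04+3.955j  V(n4)=-0.9869-1.317j  V(n5)=-10.35+4.575j  V(n6)=0.2480-1.022j  V(n7)=-0.9872-1.316j  V(n8)=-22.05+3.619j
  i(V1)=-3.586+180.9j

0.002480-0.001859j A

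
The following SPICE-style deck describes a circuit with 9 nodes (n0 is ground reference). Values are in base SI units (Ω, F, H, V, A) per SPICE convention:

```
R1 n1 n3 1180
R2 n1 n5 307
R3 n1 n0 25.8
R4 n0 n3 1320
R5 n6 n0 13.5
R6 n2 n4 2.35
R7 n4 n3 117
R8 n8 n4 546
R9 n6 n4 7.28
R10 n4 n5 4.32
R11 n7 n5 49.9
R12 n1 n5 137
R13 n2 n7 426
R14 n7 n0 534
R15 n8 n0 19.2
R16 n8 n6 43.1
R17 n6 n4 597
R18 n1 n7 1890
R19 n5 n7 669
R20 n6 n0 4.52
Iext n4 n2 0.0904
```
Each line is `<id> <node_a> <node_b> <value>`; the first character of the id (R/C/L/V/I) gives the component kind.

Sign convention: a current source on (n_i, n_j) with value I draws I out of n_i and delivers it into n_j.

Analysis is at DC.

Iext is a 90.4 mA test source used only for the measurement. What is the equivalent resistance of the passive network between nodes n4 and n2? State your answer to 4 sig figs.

Element admittances at DC:
  Y(R1) = 0.0008475 S between n1,n3
  Y(R2) = 0.003257 S between n1,n5
  Y(R3) = 0.03876 S between n1,n0
  Y(R4) = 0.0007576 S between n0,n3
  Y(R5) = 0.07407 S between n6,n0
  Y(R6) = 0.4255 S between n2,n4
  Y(R7) = 0.008547 S between n4,n3
  Y(R8) = 0.001832 S between n8,n4
  Y(R9) = 0.1374 S between n6,n4
  Y(R10) = 0.2315 S between n4,n5
  Y(R11) = 0.02004 S between n7,n5
  Y(R12) = 0.007299 S between n1,n5
  Y(R13) = 0.002347 S between n2,n7
  Y(R14) = 0.001873 S between n7,n0
  Y(R15) = 0.05208 S between n8,n0
  Y(R16) = 0.02320 S between n8,n6
  Y(R17) = 0.001675 S between n6,n4
  Y(R18) = 0.0005291 S between n1,n7
  Y(R19) = 0.001495 S between n5,n7
  Y(R20) = 0.2212 S between n6,n0
  Iext: injects 0.0904 A into n2 (from n4)
Assemble and solve the 8×8 MNA system:
  V(n1)=0.0004388  V(n2)=0.2108  V(n3)=-0.0004269  V(n4)=-0.0005506  V(n5)=0.001150  V(n6)=-0.0001706  V(n7)=0.01978  V(n8)=-6.440e-05

R_eq = 2.338 Ω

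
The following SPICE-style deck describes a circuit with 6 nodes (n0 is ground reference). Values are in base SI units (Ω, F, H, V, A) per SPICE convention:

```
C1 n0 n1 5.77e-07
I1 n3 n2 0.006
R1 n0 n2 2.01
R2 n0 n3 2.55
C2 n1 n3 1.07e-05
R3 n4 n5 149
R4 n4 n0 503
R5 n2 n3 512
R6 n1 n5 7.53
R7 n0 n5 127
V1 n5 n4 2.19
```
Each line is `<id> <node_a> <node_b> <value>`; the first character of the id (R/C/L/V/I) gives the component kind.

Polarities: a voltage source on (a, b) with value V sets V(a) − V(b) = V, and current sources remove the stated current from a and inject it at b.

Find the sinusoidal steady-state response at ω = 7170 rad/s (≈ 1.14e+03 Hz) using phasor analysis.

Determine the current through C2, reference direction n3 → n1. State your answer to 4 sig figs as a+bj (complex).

-0.003846-0.0004480j A

Element admittances at ω=7170 rad/s:
  Y(C1) = 0.000+0.004137j S between n0,n1
  I1: injects 0.006 A into n2 (from n3)
  Y(R1) = 0.4975+0.000j S between n0,n2
  Y(R2) = 0.3922+0.000j S between n0,n3
  Y(C2) = 0.000+0.07672j S between n1,n3
  Y(R3) = 0.006711+0.000j S between n4,n5
  Y(R4) = 0.001988+0.000j S between n4,n0
  Y(R5) = 0.001953+0.000j S between n2,n3
  Y(R6) = 0.1328+0.000j S between n1,n5
  Y(R7) = 0.007874+0.000j S between n0,n5
  V1: constraint V(n5)−V(n4) = 2.19
Assemble and solve the 6×6 MNA system:
  V(n1)=0.0004341-0.04900j  V(n2)=0.01199+4.445e-06j  V(n3)=-0.005406+0.001137j  V(n4)=-2.159-0.04561j  V(n5)=0.03092-0.04561j
  i(V1)=-0.01899-9.068e-05j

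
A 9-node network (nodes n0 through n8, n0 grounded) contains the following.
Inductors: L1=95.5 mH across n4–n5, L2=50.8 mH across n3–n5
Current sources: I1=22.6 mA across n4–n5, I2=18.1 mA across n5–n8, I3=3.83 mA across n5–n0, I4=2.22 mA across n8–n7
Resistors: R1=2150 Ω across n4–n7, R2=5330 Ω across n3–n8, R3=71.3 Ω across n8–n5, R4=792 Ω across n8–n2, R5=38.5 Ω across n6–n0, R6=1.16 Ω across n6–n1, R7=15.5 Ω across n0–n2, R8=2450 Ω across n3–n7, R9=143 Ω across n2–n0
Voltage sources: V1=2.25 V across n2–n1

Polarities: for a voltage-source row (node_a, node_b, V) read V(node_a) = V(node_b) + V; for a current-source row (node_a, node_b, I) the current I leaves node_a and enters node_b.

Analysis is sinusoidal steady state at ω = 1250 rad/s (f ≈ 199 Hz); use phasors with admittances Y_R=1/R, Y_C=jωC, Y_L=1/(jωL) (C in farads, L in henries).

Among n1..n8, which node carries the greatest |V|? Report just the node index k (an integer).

4

MNA unknowns: 8 node voltages V₁..V_8 plus 1 source current (V1)
L1: Y=0.000-0.008377j on G[4,5]
I1: z[4]−=0.0226, z[5]+=0.0226
R1: Y=0.0004651+0.000j on G[4,7]
L2: Y=0.000-0.01575j on G[3,5]
R2: Y=0.0001876+0.000j on G[3,8]
I2: z[5]−=0.0181, z[8]+=0.0181
R3: Y=0.01403+0.000j on G[8,5]
R4: Y=0.001263+0.000j on G[8,2]
R5: Y=0.02597+0.000j on G[6,0]
I3: z[5]−=0.00383, z[0]+=0.00383
R6: Y=0.8621+0.000j on G[6,1]
R7: Y=0.06452+0.000j on G[0,2]
I4: z[8]−=0.00222, z[7]+=0.00222
R8: Y=0.0004082+0.000j on G[3,7]
R9: Y=0.006993+0.000j on G[2,0]
V1: row V2−V1=2.25, i_V1 at 2,1
solve → V1=-1.703+0.000j, V2=0.5469+0.000j, V3=-3.836+0.07945j, V4=-3.942-2.555j, V5=-3.874-0.001063j, V6=-1.653+0.000j, V7=-1.351-1.324j, V8=-2.486+0.000j
aux → i_V1=-0.04294+0.000j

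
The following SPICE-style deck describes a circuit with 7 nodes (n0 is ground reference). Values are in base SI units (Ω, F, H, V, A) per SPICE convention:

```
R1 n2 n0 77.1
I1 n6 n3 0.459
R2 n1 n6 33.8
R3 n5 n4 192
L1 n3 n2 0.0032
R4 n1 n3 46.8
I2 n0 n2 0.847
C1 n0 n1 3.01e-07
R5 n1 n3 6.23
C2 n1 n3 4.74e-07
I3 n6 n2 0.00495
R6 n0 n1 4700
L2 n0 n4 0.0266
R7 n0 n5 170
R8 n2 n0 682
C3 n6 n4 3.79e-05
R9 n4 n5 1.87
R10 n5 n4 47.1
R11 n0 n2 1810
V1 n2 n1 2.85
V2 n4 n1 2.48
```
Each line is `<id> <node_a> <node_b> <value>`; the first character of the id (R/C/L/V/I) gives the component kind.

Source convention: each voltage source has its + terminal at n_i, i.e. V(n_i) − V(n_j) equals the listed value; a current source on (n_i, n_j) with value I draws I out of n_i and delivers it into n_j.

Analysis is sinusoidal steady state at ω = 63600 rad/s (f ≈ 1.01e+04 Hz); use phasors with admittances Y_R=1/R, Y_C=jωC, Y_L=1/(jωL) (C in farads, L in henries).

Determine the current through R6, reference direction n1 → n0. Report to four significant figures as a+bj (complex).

Apply KCL at each of the 6 non-ground nodes and solve the resulting linear system.
Node n1: branches {R2, R4, C1, R5, C2, R6, V1, V2} → V_1 = 21.16-18.60j
Node n2: branches {R1, L1, I2, I3, R8, R11, V1} → V_2 = 24.01-18.60j
Node n3: branches {I1, L1, R4, R5, C2} → V_3 = 23.62-19.02j
Node n4: branches {R3, L2, C3, R9, R10, V2} → V_4 = 23.64-18.60j
Node n5: branches {R3, R7, R9, R10} → V_5 = 23.39-18.41j
Node n6: branches {I1, R2, I3, C3} → V_6 = 23.63-18.38j
Source currents: i(V1)=0.4901+0.2807j, i(V2)=-0.6638+0.1157j

0.004501-0.003957j A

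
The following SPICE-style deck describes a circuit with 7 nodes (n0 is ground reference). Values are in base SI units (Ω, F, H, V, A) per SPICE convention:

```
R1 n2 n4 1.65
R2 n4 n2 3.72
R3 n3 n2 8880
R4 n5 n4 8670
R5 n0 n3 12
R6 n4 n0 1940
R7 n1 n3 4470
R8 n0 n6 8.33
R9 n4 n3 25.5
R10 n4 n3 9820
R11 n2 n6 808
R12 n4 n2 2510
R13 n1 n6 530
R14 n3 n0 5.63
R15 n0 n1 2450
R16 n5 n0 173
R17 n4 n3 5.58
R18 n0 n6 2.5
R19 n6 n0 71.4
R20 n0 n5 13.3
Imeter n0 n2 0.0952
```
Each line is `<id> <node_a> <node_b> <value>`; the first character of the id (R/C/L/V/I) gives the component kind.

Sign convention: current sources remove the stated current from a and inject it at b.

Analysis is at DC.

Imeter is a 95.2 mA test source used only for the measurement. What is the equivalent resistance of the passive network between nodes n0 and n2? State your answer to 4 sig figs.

Element admittances at DC:
  Y(R1) = 0.6061 S between n2,n4
  Y(R2) = 0.2688 S between n4,n2
  Y(R3) = 0.0001126 S between n3,n2
  Y(R4) = 0.0001153 S between n5,n4
  Y(R5) = 0.08333 S between n0,n3
  Y(R6) = 0.0005155 S between n4,n0
  Y(R7) = 0.0002237 S between n1,n3
  Y(R8) = 0.1200 S between n0,n6
  Y(R9) = 0.03922 S between n4,n3
  Y(R10) = 0.0001018 S between n4,n3
  Y(R11) = 0.001238 S between n2,n6
  Y(R12) = 0.0003984 S between n4,n2
  Y(R13) = 0.001887 S between n1,n6
  Y(R14) = 0.1776 S between n3,n0
  Y(R15) = 0.0004082 S between n0,n1
  Y(R16) = 0.005780 S between n5,n0
  Y(R17) = 0.1792 S between n4,n3
  Y(R18) = 0.4000 S between n0,n6
  Y(R19) = 0.01401 S between n6,n0
  Y(R20) = 0.07519 S between n0,n5
  Imeter: injects 0.0952 A into n2 (from n0)
Assemble and solve the 6×6 MNA system:
  V(n1)=0.03347  V(n2)=0.8939  V(n3)=0.3584  V(n4)=0.7865  V(n5)=0.001119  V(n6)=0.002177

R_eq = 9.390 Ω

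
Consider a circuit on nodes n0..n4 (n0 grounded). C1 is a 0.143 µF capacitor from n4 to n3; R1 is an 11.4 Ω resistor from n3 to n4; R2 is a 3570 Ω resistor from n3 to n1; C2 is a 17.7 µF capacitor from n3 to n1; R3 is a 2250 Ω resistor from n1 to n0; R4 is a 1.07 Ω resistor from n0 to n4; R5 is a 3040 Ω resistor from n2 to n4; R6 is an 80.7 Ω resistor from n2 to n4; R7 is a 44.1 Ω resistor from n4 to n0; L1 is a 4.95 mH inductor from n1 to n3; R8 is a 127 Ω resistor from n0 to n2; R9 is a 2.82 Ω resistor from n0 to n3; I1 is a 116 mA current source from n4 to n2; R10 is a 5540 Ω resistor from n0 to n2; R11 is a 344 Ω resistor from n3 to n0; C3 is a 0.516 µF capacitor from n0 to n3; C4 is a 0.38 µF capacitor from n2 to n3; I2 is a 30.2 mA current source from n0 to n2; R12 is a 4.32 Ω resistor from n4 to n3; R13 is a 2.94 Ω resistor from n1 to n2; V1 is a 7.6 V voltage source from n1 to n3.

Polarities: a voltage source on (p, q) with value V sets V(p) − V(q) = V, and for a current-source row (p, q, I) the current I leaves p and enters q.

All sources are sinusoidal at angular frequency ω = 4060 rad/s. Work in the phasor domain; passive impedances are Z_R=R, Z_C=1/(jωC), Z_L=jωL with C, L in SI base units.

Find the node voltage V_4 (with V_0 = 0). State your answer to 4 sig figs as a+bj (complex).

-0.02349-5.560e-05j V

MNA unknowns: 4 node voltages V₁..V_4 plus 1 source current (V1)
C1: Y=0.000+0.0005806j on G[4,3]
R1: Y=0.08772+0.000j on G[3,4]
R2: Y=0.0002801+0.000j on G[3,1]
C2: Y=0.000+0.07186j on G[3,1]
R3: Y=0.0004444+0.000j on G[1,0]
R4: Y=0.9346+0.000j on G[0,4]
R5: Y=0.0003289+0.000j on G[2,4]
R6: Y=0.01239+0.000j on G[2,4]
R7: Y=0.02268+0.000j on G[4,0]
L1: Y=0.000-0.04976j on G[1,3]
R8: Y=0.007874+0.000j on G[0,2]
R9: Y=0.3546+0.000j on G[0,3]
I1: z[4]−=0.116, z[2]+=0.116
R10: Y=0.0001805+0.000j on G[0,2]
R11: Y=0.002907+0.000j on G[3,0]
C3: Y=0.000+0.002095j on G[0,3]
C4: Y=0.000+0.001543j on G[2,3]
I2: z[0]−=0.0302, z[2]+=0.0302
R12: Y=0.2315+0.000j on G[4,3]
R13: Y=0.3401+0.000j on G[1,2]
V1: row V1−V3=7.6, i_V1 at 1,3
solve → V1=7.568+0.001041j, V2=7.537-0.03137j, V3=-0.03182+0.001041j, V4=-0.02349-5.560e-05j
aux → i_V1=-0.01622-0.1790j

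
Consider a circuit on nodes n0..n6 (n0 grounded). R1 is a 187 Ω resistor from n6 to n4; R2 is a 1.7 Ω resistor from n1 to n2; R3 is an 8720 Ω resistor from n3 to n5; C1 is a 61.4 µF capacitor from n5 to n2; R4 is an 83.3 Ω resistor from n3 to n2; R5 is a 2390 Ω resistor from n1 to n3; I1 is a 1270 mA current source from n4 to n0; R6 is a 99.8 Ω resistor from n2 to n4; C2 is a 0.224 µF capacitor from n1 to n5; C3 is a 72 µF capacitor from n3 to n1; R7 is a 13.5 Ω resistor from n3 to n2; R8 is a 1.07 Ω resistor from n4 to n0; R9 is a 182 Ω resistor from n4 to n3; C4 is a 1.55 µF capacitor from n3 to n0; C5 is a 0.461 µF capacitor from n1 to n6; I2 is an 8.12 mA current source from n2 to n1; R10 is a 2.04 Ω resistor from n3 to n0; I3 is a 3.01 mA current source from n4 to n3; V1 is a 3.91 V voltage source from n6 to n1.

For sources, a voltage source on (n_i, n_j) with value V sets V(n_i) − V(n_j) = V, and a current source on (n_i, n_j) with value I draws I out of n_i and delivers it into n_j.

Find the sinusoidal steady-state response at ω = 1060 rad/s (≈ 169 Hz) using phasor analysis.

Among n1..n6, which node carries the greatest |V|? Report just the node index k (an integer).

6

MNA unknowns: 6 node voltages V₁..V_6 plus 1 source current (V1)
R1: Y=0.005348+0.000j on G[6,4]
R2: Y=0.5882+0.000j on G[1,2]
R3: Y=0.0001147+0.000j on G[3,5]
C1: Y=0.000+0.06508j on G[5,2]
R4: Y=0.01200+0.000j on G[3,2]
R5: Y=0.0004184+0.000j on G[1,3]
I1: z[4]−=1.27, z[0]+=1.27
R6: Y=0.01002+0.000j on G[2,4]
C2: Y=0.000+0.0002374j on G[1,5]
C3: Y=0.000+0.07632j on G[3,1]
R7: Y=0.07407+0.000j on G[3,2]
R8: Y=0.9346+0.000j on G[4,0]
R9: Y=0.005495+0.000j on G[4,3]
C4: Y=0.000+0.001643j on G[3,0]
C5: Y=0.000+0.0004887j on G[1,6]
I2: z[2]−=0.00812, z[1]+=0.00812
R10: Y=0.4902+0.000j on G[3,0]
I3: z[4]−=0.00301, z[3]+=0.00301
V1: row V6−V1=3.91, i_V1 at 6,1
solve → V1=-0.3208+0.2023j, V2=-0.3171+0.1733j, V3=-0.08165-0.005292j, V4=-1.316+0.002919j, V5=-0.3174+0.1730j, V6=3.589+0.2023j
aux → i_V1=-0.02623-0.002977j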